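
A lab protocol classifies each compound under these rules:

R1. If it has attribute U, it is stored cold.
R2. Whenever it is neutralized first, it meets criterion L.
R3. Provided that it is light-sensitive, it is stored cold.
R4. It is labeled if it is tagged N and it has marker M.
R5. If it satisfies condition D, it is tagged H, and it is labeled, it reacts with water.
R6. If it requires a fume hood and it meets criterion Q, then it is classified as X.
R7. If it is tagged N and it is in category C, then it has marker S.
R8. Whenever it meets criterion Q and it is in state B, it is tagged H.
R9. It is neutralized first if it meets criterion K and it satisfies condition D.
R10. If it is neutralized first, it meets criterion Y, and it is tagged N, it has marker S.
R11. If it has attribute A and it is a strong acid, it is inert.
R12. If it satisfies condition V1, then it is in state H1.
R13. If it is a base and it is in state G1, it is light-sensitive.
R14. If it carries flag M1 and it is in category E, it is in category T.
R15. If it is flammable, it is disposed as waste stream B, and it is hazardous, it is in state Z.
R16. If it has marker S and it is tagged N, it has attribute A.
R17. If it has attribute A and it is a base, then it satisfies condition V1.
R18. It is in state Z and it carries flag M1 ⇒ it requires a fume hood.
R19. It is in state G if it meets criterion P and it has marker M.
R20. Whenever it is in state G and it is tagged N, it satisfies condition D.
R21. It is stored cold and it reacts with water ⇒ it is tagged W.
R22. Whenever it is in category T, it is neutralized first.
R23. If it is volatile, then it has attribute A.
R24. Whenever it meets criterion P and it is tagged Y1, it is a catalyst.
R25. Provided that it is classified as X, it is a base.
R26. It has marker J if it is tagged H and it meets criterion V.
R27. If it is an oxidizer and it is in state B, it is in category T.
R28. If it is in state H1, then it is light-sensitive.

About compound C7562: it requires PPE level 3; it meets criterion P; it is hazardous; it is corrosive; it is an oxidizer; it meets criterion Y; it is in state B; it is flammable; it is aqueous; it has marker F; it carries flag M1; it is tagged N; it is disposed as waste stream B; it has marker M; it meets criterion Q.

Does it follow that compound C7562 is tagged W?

Yes

By R4 (it is tagged N, it has marker M): it is labeled.
By R8 (it meets criterion Q, it is in state B): it is tagged H.
By R15 (it is flammable, it is disposed as waste stream B, it is hazardous): it is in state Z.
By R18 (it is in state Z, it carries flag M1): it requires a fume hood.
By R19 (it meets criterion P, it has marker M): it is in state G.
By R20 (it is in state G, it is tagged N): it satisfies condition D.
By R27 (it is an oxidizer, it is in state B): it is in category T.
By R5 (it satisfies condition D, it is tagged H, it is labeled): it reacts with water.
By R6 (it requires a fume hood, it meets criterion Q): it is classified as X.
By R22 (it is in category T): it is neutralized first.
By R25 (it is classified as X): it is a base.
By R10 (it is neutralized first, it meets criterion Y, it is tagged N): it has marker S.
By R16 (it has marker S, it is tagged N): it has attribute A.
By R17 (it has attribute A, it is a base): it satisfies condition V1.
By R12 (it satisfies condition V1): it is in state H1.
By R28 (it is in state H1): it is light-sensitive.
By R3 (it is light-sensitive): it is stored cold.
By R21 (it is stored cold, it reacts with water): it is tagged W.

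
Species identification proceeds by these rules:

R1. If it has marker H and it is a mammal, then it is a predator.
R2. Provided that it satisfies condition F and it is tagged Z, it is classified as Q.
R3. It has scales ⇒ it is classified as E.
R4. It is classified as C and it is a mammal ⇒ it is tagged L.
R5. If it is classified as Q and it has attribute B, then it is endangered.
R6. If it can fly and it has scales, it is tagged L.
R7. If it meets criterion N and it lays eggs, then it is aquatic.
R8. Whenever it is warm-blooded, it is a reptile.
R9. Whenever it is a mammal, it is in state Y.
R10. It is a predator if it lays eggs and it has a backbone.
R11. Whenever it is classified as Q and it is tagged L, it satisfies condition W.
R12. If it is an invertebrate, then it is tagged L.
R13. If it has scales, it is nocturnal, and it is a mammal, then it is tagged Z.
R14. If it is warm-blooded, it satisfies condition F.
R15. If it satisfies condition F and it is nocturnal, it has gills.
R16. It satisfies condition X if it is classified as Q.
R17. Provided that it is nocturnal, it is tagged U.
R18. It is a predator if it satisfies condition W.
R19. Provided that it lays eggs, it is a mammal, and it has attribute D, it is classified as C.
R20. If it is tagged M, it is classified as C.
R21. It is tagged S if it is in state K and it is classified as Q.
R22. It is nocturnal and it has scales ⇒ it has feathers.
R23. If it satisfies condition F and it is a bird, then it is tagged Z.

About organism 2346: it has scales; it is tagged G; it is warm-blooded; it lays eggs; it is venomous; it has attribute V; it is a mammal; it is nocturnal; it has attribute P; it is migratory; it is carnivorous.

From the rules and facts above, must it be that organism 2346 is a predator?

Forward chaining from the given facts derives: is classified as E, is a reptile, is in state Y, is tagged Z, satisfies condition F, has gills, is tagged U, has feathers, is classified as Q, satisfies condition X.
Rules concluding "it is a predator": R1 needs "it has marker H"; R10 needs "it has a backbone"; R18 needs "it satisfies condition W" — none of these are established.

No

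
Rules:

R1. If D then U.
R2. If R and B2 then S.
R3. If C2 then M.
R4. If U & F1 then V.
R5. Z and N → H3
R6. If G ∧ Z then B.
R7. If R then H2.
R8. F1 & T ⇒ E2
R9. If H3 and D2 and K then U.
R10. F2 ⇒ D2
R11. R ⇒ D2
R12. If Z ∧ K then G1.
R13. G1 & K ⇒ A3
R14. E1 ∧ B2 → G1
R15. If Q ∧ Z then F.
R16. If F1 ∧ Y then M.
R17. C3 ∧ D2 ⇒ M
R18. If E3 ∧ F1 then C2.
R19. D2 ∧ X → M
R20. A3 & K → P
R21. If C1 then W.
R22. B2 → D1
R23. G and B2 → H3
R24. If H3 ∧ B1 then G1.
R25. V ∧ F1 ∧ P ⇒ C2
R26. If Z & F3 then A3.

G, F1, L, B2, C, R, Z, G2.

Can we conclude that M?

No

Forward chaining from the given facts derives: S, B, H2, D2, D1, H3.
Rules concluding M: R3 needs C2; R16 needs Y; R17 needs C3; R19 needs X — none of these are established.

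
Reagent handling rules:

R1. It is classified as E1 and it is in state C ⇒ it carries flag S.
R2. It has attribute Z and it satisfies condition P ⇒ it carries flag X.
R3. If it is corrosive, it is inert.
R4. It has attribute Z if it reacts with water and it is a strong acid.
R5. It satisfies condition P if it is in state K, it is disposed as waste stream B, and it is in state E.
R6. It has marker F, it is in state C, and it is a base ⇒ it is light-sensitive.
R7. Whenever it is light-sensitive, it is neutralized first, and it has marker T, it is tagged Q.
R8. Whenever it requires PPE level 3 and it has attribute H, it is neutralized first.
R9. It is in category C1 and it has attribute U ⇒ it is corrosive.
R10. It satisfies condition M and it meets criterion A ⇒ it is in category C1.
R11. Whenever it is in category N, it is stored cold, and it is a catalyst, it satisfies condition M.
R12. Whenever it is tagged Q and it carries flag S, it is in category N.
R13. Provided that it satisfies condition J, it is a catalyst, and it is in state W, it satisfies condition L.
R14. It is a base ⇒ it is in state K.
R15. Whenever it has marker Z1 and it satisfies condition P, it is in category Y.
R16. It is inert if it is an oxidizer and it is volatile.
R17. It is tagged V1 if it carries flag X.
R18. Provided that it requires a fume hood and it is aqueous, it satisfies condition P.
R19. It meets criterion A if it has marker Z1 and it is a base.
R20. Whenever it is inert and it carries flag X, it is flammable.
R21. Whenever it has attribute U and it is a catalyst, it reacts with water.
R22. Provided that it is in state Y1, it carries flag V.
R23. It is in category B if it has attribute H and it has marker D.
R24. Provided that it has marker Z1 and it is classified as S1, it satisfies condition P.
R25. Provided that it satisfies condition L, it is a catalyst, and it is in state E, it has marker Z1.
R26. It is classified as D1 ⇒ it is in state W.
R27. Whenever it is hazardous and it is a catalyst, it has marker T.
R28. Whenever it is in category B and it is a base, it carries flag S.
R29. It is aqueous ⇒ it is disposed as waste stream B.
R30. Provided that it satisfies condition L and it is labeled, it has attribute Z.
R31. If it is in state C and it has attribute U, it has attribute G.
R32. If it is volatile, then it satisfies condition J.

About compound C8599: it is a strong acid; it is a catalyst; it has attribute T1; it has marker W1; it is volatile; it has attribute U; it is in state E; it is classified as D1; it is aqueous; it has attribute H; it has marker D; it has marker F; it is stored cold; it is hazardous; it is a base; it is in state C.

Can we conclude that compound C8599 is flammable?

No

Forward chaining from the given facts derives: is light-sensitive, is in state K, reacts with water, is in category B, is in state W, has marker T, carries flag S, is disposed as waste stream B, has attribute G, satisfies condition J, has attribute Z, satisfies condition P, satisfies condition L, has marker Z1, carries flag X, is in category Y, is tagged V1, meets criterion A.
The only rule concluding "it is flammable" is R20, which needs "it is inert"; that is never established.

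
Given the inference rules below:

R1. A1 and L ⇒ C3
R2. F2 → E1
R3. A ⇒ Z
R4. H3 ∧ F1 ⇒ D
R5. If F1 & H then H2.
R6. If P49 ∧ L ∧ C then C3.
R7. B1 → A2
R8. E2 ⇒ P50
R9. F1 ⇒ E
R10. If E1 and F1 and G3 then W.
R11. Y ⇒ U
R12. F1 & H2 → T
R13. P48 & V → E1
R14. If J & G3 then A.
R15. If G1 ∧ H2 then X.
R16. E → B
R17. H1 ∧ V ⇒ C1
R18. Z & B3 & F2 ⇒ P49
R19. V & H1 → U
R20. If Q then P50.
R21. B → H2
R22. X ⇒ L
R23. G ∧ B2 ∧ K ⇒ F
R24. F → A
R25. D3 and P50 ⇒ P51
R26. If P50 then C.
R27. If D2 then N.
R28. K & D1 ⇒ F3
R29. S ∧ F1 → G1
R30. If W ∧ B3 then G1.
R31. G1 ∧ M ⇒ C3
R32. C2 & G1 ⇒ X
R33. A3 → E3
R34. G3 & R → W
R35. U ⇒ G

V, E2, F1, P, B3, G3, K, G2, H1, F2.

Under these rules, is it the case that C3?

Forward chaining from the given facts derives: E1, P50, E, W, B, C1, U, H2, C, G1, G, T, X, L.
Rules concluding C3: R1 needs A1; R6 needs P49; R31 needs M — none of these are established.

No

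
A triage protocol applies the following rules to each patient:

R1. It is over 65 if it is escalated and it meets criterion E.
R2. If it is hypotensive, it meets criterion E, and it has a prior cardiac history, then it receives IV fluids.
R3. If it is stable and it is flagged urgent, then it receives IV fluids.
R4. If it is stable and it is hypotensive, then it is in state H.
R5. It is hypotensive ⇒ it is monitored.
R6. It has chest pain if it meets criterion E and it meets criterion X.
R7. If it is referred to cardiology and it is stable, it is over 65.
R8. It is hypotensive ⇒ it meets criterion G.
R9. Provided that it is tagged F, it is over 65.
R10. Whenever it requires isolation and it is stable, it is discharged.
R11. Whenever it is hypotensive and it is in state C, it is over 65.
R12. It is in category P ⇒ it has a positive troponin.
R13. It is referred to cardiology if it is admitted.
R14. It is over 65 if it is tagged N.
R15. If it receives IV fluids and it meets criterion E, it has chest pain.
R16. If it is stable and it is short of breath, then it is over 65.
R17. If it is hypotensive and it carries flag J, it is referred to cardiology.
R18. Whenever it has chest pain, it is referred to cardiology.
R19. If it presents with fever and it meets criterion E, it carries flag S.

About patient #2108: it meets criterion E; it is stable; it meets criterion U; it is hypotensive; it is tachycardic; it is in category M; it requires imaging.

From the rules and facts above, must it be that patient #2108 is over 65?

No

Forward chaining from the given facts derives: is in state H, is monitored, meets criterion G.
Rules concluding "it is over 65": R1 needs "it is escalated"; R7 needs "it is referred to cardiology"; R9 needs "it is tagged F"; R11 needs "it is in state C"; R14 needs "it is tagged N"; R16 needs "it is short of breath" — none of these are established.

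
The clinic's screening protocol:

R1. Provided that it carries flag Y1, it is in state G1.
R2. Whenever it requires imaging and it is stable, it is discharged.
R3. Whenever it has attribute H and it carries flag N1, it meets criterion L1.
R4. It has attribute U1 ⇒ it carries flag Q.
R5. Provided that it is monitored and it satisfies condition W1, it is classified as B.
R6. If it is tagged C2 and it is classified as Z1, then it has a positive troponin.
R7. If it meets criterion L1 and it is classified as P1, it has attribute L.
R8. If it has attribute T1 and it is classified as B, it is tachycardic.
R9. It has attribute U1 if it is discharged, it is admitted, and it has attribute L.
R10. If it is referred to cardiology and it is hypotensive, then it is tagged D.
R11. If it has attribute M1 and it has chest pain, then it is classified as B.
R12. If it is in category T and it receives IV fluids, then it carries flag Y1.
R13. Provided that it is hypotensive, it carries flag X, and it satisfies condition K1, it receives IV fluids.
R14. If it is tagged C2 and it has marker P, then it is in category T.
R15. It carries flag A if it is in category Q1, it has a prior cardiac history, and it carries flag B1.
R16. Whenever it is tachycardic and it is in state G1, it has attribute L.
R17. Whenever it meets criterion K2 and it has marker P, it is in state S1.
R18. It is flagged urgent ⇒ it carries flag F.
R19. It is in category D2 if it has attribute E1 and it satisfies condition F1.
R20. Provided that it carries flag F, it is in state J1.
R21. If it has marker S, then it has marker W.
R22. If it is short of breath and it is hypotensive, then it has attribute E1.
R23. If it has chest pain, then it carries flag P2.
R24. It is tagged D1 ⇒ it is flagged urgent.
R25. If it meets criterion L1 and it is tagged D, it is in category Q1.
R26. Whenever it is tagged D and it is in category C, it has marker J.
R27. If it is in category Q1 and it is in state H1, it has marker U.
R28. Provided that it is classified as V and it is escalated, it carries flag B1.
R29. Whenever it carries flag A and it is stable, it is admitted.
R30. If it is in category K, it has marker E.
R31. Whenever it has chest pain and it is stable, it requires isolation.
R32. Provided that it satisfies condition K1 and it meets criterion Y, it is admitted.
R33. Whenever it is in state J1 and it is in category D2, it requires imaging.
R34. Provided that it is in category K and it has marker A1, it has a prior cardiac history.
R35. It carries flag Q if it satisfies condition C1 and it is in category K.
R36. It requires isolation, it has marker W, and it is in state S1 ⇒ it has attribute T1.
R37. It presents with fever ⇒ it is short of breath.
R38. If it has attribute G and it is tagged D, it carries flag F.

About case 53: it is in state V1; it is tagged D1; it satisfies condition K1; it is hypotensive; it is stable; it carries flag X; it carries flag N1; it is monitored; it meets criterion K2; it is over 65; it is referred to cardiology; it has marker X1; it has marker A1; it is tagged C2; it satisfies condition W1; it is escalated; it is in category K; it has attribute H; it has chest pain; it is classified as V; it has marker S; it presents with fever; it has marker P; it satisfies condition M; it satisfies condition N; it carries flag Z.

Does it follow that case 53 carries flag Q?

Forward chaining from the given facts derives: meets criterion L1, is classified as B, is tagged D, receives IV fluids, is in category T, is in state S1, has marker W, carries flag P2, is flagged urgent, is in category Q1, carries flag B1, has marker E, requires isolation, has a prior cardiac history, has attribute T1, is short of breath, is tachycardic, carries flag Y1, carries flag A, carries flag F, is in state J1, has attribute E1, is admitted, is in state G1, has attribute L.
Rules concluding "it carries flag Q": R4 needs "it has attribute U1"; R35 needs "it satisfies condition C1" — none of these are established.

No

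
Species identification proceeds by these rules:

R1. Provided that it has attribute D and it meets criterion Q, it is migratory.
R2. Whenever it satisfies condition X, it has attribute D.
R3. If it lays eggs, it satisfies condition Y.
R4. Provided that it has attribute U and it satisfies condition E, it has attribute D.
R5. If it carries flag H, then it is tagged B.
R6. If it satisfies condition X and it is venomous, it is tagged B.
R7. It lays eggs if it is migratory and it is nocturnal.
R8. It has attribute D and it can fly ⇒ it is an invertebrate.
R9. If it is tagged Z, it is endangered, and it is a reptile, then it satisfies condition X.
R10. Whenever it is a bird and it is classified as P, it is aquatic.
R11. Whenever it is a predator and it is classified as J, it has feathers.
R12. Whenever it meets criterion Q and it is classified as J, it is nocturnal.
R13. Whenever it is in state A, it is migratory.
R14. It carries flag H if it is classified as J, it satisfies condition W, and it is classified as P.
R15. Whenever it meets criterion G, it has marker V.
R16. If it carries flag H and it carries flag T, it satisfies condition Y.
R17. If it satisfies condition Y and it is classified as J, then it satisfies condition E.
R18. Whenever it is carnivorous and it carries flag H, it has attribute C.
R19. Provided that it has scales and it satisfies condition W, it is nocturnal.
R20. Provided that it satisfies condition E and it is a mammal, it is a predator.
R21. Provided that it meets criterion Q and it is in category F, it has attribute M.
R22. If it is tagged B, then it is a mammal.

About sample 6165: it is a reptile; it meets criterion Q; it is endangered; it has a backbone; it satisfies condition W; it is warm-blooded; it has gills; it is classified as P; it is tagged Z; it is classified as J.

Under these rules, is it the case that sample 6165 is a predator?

By R9 (it is tagged Z, it is endangered, it is a reptile): it satisfies condition X.
By R12 (it meets criterion Q, it is classified as J): it is nocturnal.
By R14 (it is classified as J, it satisfies condition W, it is classified as P): it carries flag H.
By R2 (it satisfies condition X): it has attribute D.
By R5 (it carries flag H): it is tagged B.
By R22 (it is tagged B): it is a mammal.
By R1 (it has attribute D, it meets criterion Q): it is migratory.
By R7 (it is migratory, it is nocturnal): it lays eggs.
By R3 (it lays eggs): it satisfies condition Y.
By R17 (it satisfies condition Y, it is classified as J): it satisfies condition E.
By R20 (it satisfies condition E, it is a mammal): it is a predator.

Yes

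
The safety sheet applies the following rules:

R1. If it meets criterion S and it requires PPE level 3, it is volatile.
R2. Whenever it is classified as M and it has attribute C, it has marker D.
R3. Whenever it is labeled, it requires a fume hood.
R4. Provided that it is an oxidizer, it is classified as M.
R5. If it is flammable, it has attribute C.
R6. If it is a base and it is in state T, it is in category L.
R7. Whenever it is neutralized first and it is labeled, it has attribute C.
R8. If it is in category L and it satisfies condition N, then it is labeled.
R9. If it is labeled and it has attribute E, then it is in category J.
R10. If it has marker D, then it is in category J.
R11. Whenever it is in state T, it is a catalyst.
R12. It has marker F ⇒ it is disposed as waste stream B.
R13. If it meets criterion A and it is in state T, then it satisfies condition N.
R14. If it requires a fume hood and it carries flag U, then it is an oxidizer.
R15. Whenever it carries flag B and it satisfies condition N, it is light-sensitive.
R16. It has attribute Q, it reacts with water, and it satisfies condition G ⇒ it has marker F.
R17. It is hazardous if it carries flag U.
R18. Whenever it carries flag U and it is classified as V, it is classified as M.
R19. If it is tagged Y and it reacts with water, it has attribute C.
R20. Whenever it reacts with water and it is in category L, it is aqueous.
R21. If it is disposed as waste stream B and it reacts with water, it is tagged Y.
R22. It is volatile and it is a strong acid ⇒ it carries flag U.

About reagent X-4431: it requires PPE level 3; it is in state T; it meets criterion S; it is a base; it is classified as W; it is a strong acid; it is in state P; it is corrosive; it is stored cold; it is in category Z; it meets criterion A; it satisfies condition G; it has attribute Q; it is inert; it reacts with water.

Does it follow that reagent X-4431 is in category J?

Yes

By R1 (it meets criterion S, it requires PPE level 3): it is volatile.
By R6 (it is a base, it is in state T): it is in category L.
By R13 (it meets criterion A, it is in state T): it satisfies condition N.
By R16 (it has attribute Q, it reacts with water, it satisfies condition G): it has marker F.
By R22 (it is volatile, it is a strong acid): it carries flag U.
By R8 (it is in category L, it satisfies condition N): it is labeled.
By R12 (it has marker F): it is disposed as waste stream B.
By R21 (it is disposed as waste stream B, it reacts with water): it is tagged Y.
By R3 (it is labeled): it requires a fume hood.
By R14 (it requires a fume hood, it carries flag U): it is an oxidizer.
By R19 (it is tagged Y, it reacts with water): it has attribute C.
By R4 (it is an oxidizer): it is classified as M.
By R2 (it is classified as M, it has attribute C): it has marker D.
By R10 (it has marker D): it is in category J.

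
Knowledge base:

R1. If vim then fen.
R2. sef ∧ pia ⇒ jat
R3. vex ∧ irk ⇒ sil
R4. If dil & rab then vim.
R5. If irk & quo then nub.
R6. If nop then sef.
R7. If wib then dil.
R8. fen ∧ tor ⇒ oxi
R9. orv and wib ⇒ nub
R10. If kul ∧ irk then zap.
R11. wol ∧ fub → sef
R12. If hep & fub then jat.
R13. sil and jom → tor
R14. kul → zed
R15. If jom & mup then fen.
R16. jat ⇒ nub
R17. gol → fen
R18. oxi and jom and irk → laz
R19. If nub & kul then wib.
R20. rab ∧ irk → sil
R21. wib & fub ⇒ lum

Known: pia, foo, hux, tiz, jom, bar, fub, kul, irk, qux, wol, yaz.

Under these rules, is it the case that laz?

No

Forward chaining from the given facts derives: zap, sef, zed, jat, nub, wib, lum, dil.
The only rule concluding laz is R18, which needs oxi; that is never established.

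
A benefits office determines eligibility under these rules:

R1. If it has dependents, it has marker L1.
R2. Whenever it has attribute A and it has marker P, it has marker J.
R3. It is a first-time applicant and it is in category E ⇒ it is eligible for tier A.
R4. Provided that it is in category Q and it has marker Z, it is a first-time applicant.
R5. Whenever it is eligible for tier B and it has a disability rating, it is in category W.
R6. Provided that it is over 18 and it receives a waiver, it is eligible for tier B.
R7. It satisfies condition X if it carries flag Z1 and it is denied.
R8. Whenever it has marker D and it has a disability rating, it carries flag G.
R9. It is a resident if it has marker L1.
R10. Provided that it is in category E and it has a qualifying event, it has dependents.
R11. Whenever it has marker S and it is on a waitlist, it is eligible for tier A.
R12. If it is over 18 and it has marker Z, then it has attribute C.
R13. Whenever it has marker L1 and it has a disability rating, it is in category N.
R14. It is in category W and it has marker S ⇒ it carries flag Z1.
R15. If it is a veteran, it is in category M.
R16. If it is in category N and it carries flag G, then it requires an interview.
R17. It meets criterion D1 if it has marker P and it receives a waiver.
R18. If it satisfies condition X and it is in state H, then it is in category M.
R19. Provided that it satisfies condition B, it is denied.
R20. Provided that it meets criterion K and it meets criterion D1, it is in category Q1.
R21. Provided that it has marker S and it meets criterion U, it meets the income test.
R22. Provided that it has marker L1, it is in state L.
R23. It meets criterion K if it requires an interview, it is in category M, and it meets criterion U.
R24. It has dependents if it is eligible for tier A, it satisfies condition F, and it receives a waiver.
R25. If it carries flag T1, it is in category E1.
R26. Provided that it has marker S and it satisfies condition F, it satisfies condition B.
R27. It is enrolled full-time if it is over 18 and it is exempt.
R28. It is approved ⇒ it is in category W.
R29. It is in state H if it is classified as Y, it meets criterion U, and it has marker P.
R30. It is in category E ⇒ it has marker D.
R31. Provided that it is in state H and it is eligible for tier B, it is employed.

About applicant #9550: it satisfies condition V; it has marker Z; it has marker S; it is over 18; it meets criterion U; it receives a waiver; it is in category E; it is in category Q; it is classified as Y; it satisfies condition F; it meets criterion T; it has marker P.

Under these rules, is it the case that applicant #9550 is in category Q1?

No

Forward chaining from the given facts derives: is a first-time applicant, is eligible for tier B, has attribute C, meets criterion D1, meets the income test, satisfies condition B, is in state H, has marker D, is employed, is eligible for tier A, is denied, has dependents, has marker L1, is a resident, is in state L.
The only rule concluding "it is in category Q1" is R20, which needs "it meets criterion K"; that is never established.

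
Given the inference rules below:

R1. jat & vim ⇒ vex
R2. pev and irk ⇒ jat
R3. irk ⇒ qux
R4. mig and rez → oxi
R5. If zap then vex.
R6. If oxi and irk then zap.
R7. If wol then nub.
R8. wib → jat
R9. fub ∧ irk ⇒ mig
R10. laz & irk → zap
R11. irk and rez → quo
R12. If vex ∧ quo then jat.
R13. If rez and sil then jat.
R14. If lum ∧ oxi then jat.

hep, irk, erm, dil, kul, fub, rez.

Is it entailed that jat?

mig  (by R9: fub, irk)
quo  (by R11: irk, rez)
oxi  (by R4: mig, rez)
zap  (by R6: oxi, irk)
vex  (by R5: zap)
jat  (by R12: vex, quo)

Yes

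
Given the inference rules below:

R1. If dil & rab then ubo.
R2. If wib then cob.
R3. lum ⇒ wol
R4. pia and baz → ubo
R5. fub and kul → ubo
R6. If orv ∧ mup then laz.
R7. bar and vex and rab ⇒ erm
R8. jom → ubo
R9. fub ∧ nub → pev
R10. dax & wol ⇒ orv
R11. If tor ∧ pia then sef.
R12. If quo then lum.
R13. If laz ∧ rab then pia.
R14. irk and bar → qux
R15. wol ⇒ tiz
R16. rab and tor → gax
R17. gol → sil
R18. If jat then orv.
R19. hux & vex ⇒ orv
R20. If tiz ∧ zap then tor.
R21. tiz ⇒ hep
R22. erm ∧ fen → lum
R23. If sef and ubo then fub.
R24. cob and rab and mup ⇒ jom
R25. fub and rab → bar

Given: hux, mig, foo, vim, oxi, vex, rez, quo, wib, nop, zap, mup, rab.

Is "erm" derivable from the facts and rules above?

cob  (by R2: wib)
lum  (by R12: quo)
orv  (by R19: hux, vex)
jom  (by R24: cob, rab, mup)
wol  (by R3: lum)
laz  (by R6: orv, mup)
ubo  (by R8: jom)
pia  (by R13: laz, rab)
tiz  (by R15: wol)
tor  (by R20: tiz, zap)
sef  (by R11: tor, pia)
fub  (by R23: sef, ubo)
bar  (by R25: fub, rab)
erm  (by R7: bar, vex, rab)

Yes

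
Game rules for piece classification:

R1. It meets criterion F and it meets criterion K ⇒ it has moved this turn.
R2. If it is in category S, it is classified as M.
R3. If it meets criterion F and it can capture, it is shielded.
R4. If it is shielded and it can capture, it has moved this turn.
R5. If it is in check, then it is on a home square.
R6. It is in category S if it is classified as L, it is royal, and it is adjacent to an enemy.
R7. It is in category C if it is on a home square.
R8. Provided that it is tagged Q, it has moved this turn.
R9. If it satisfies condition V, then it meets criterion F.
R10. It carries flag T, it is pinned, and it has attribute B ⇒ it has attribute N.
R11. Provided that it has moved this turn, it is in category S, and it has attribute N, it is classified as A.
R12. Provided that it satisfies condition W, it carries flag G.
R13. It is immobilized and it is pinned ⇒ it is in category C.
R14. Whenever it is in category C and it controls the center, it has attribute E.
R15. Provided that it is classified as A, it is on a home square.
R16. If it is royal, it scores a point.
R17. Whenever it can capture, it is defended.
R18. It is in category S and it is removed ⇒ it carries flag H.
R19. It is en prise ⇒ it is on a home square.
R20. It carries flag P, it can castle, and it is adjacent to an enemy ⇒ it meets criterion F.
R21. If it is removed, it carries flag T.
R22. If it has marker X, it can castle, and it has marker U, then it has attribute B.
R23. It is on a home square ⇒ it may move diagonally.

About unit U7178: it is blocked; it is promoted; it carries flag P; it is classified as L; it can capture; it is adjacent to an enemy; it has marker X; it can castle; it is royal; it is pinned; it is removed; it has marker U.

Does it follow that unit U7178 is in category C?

By R6 (it is classified as L, it is royal, it is adjacent to an enemy): it is in category S.
By R20 (it carries flag P, it can castle, it is adjacent to an enemy): it meets criterion F.
By R21 (it is removed): it carries flag T.
By R22 (it has marker X, it can castle, it has marker U): it has attribute B.
By R3 (it meets criterion F, it can capture): it is shielded.
By R4 (it is shielded, it can capture): it has moved this turn.
By R10 (it carries flag T, it is pinned, it has attribute B): it has attribute N.
By R11 (it has moved this turn, it is in category S, it has attribute N): it is classified as A.
By R15 (it is classified as A): it is on a home square.
By R7 (it is on a home square): it is in category C.

Yes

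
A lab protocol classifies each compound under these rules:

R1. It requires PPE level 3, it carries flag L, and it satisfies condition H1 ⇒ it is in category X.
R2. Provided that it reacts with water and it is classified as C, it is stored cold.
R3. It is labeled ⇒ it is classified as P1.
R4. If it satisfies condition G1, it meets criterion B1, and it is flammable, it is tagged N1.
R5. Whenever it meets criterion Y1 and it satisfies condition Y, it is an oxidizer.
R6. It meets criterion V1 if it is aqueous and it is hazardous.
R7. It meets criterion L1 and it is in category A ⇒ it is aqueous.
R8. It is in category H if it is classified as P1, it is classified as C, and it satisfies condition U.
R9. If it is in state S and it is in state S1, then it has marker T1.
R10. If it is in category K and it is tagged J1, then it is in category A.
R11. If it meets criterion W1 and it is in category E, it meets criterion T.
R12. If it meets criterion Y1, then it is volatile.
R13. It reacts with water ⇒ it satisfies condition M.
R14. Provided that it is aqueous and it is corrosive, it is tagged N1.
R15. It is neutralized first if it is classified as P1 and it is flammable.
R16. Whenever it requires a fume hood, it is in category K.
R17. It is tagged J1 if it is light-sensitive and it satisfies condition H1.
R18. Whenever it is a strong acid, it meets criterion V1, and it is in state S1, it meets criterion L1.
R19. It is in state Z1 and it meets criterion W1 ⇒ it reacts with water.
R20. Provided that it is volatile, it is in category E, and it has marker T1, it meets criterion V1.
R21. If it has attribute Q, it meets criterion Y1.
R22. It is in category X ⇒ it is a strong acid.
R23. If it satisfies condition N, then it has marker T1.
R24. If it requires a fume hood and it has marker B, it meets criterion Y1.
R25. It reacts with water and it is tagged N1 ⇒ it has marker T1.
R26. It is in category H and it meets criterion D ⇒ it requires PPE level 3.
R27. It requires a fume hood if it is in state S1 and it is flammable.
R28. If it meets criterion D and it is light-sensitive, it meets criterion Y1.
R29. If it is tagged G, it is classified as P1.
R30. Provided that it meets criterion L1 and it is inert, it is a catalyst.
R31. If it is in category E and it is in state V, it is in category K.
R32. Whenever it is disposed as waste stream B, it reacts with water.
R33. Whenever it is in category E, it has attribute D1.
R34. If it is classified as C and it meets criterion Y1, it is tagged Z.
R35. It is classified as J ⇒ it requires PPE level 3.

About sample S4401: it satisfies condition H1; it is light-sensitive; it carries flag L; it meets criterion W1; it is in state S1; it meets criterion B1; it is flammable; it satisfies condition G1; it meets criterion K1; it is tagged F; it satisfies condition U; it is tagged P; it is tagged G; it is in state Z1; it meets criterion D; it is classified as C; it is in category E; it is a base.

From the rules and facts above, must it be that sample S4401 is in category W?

Forward chaining from the given facts derives: is tagged N1, meets criterion T, is tagged J1, reacts with water, has marker T1, requires a fume hood, meets criterion Y1, is classified as P1, has attribute D1, is tagged Z, is stored cold, is in category H, is volatile, satisfies condition M, is neutralized first, is in category K, meets criterion V1, requires PPE level 3, is in category X, is in category A, is a strong acid, meets criterion L1, is aqueous.
No rule has "it is in category W" as its conclusion, and it is not among the given facts.

No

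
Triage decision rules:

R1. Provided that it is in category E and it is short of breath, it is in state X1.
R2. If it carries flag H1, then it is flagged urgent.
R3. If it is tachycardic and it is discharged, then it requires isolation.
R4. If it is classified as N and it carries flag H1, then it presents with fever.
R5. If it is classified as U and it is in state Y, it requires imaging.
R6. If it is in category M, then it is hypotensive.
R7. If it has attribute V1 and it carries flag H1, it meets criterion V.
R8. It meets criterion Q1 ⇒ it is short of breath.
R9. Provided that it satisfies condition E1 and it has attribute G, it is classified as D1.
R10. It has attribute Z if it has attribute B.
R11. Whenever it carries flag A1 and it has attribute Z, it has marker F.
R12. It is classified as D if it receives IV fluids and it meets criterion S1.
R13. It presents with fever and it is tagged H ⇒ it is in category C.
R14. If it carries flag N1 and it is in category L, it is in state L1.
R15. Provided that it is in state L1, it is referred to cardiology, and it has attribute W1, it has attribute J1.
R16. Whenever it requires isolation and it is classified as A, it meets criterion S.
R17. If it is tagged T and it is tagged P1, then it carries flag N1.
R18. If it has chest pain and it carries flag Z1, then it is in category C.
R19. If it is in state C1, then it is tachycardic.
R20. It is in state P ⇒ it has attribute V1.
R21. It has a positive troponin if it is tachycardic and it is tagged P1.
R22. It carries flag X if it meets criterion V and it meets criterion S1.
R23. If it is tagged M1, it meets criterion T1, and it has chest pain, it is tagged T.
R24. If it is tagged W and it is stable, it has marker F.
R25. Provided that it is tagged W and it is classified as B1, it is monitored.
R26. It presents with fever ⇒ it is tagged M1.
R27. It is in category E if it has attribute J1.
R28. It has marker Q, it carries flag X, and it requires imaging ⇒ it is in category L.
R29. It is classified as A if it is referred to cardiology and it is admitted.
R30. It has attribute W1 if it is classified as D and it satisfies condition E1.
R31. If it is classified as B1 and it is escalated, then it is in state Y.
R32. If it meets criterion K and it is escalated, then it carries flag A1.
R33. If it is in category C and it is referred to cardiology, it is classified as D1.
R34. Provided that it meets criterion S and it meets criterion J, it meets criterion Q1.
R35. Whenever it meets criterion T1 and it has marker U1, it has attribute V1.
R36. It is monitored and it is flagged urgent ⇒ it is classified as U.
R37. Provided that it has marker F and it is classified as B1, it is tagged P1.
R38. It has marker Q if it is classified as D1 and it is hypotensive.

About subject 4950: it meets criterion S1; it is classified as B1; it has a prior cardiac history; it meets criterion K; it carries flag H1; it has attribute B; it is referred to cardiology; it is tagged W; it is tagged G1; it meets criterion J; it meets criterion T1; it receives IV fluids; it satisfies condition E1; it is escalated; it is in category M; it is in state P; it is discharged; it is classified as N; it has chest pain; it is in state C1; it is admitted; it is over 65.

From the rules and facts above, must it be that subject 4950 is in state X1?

No

Forward chaining from the given facts derives: is flagged urgent, presents with fever, is hypotensive, has attribute Z, is classified as D, is tachycardic, has attribute V1, is monitored, is tagged M1, is classified as A, has attribute W1, is in state Y, carries flag A1, is classified as U, requires isolation, requires imaging, meets criterion V, has marker F, meets criterion S, carries flag X, is tagged T, meets criterion Q1, is tagged P1, is short of breath, carries flag N1, has a positive troponin.
The only rule concluding "it is in state X1" is R1, which needs "it is in category E"; that is never established.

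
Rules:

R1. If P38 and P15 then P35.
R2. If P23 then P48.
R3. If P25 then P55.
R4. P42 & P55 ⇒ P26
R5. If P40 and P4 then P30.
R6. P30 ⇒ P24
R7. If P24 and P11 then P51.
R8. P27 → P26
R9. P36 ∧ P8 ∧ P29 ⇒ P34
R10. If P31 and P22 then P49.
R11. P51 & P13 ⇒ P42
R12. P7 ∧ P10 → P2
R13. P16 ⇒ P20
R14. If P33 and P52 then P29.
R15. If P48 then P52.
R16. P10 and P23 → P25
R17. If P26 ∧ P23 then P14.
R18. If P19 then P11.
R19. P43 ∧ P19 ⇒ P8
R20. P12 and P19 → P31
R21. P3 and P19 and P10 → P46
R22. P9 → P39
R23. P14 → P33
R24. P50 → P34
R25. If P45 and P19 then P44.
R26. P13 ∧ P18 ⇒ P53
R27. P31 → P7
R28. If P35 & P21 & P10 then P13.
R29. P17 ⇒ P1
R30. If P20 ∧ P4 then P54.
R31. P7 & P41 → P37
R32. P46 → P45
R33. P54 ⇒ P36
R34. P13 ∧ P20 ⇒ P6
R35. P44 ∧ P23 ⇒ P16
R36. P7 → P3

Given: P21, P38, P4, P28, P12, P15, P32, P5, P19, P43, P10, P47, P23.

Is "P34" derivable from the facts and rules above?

Forward chaining from the given facts derives: P35, P48, P52, P25, P11, P8, P31, P7, P13, P3, P55, P2, P46, P45, P44, P16, P20, P54, P36, P6.
Rules concluding P34: R9 needs P29; R24 needs P50 — none of these are established.

No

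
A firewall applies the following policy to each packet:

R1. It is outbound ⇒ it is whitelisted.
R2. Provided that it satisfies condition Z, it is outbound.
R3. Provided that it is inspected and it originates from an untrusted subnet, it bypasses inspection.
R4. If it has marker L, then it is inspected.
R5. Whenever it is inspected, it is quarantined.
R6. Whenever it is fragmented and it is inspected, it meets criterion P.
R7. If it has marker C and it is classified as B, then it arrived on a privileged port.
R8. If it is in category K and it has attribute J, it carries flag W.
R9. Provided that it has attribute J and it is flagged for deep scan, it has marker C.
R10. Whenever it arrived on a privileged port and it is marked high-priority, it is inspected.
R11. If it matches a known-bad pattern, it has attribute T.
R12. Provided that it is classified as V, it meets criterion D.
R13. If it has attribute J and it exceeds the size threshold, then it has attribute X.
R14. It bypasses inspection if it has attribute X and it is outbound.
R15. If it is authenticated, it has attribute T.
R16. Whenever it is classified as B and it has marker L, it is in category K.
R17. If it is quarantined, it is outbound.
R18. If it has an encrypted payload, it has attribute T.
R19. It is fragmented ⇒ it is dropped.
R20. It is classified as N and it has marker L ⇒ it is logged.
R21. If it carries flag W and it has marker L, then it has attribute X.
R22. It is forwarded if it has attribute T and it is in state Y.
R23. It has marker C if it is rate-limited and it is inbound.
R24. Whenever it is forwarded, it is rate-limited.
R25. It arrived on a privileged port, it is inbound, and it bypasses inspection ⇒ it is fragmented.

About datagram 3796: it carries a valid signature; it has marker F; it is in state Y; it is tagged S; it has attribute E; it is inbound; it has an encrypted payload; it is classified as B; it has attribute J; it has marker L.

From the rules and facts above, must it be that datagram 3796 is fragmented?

Yes

By R4 (it has marker L): it is inspected.
By R5 (it is inspected): it is quarantined.
By R16 (it is classified as B, it has marker L): it is in category K.
By R17 (it is quarantined): it is outbound.
By R18 (it has an encrypted payload): it has attribute T.
By R22 (it has attribute T, it is in state Y): it is forwarded.
By R24 (it is forwarded): it is rate-limited.
By R8 (it is in category K, it has attribute J): it carries flag W.
By R21 (it carries flag W, it has marker L): it has attribute X.
By R23 (it is rate-limited, it is inbound): it has marker C.
By R7 (it has marker C, it is classified as B): it arrived on a privileged port.
By R14 (it has attribute X, it is outbound): it bypasses inspection.
By R25 (it arrived on a privileged port, it is inbound, it bypasses inspection): it is fragmented.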